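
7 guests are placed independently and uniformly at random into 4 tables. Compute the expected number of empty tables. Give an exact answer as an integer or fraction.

2187/4096

Let Xⱼ=1 if table j is empty. P(Xⱼ=1) = ((4-1)/4)^7 = 2187/16384.
By linearity, E[#empty] = 4·2187/16384 = 2187/4096.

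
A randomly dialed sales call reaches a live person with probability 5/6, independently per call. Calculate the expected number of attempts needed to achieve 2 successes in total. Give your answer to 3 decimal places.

2.400

By linearity (sum of 2 independent geometric waits), E[trials] = 2/p = 2/(5/6) = 12/5.
≈ 2.400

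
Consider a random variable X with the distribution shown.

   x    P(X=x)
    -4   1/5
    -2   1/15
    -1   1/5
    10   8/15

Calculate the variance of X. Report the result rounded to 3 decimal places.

E[X] = (1/5)·(-4) + (1/15)·(-2) + (1/5)·(-1) + (8/15)·10 = 21/5
E[X²] = (1/5)·16 + (1/15)·4 + (1/5)·1 + (8/15)·100 = 57
Var(X) = 57 − (21/5)² = 984/25 ≈ 39.360

39.360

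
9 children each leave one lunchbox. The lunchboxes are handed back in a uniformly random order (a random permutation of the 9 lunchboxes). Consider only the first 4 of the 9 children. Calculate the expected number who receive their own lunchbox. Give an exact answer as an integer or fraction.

4/9

Let Xᵢ = 1 if person i gets their own lunchbox. For each i, P(Xᵢ=1) = 1/9.
By linearity of expectation, E[X₁+…+X_4] = 4·(1/9) = 4/9.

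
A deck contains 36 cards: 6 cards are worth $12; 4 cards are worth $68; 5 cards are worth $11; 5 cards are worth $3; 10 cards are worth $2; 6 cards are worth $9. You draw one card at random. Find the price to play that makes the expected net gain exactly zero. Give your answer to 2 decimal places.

E[payout] = (6/36)·12 + (4/36)·68 + (5/36)·11 + (5/36)·3 + (10/36)·2 + (6/36)·9 = 122/9
Fair fee = E[payout] = 122/9 ≈ $13.56

$13.56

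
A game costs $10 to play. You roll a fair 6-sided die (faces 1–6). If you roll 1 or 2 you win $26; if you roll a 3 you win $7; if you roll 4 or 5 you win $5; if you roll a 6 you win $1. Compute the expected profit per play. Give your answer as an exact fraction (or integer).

5/3 dollars

E[payout] = (1/6)·1 + (1/3)·5 + (1/6)·7 + (1/3)·26 = 35/3
Expected profit = 35/3 − 10 = 5/3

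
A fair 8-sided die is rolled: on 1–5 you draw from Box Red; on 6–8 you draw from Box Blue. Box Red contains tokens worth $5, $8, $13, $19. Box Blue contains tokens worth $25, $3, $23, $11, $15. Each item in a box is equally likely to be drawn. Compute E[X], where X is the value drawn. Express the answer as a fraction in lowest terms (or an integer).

E[X | Box Red] = (5 + 8 + 13 + 19)/4 = 45/4
E[X | Box Blue] = (25 + 3 + 23 + 11 + 15)/5 = 77/5
E[X] = (5/8)·45/4 + (3/8)·77/5 = 2049/160

2049/160 dollars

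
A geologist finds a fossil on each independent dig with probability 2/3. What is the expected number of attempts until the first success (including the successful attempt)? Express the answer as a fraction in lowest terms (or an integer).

3/2

For a geometric distribution, E[trials] = 1/p = 1/(2/3) = 3/2.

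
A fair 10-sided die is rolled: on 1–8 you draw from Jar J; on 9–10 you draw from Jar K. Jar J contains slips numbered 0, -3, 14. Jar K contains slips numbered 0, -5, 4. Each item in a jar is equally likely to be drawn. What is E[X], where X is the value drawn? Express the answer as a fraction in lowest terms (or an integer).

43/15

E[X | Jar J] = (0 − 3 + 14)/3 = 11/3
E[X | Jar K] = (0 − 5 + 4)/3 = -1/3
E[X] = (4/5)·11/3 + (1/5)·(-1/3) = 43/15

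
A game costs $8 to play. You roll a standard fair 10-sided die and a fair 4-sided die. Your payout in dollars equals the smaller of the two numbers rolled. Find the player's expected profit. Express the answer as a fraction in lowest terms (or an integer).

-23/4 dollars

Distribution of the smaller of the two numbers rolled: 1 w.p. 13/40, 2 w.p. 11/40, 3 w.p. 9/40, 4 w.p. 7/40
E[payout] = (13/40)·1 + (11/40)·2 + (9/40)·3 + (7/40)·4 = 9/4
Expected profit = 9/4 − 8 = -23/4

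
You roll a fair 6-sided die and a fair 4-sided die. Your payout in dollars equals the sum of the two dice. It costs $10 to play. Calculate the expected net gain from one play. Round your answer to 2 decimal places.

Distribution of the sum of the two dice: 2 w.p. 1/24, 3 w.p. 1/12, 4 w.p. 1/8, 5 w.p. 1/6, 6 w.p. 1/6, 7 w.p. 1/6, …
E[payout] = (1/24)·2 + (1/12)·3 + (1/8)·4 + (1/6)·5 + (1/6)·6 + (1/6)·7 + (1/8)·8 + (1/12)·9 + (1/24)·10 = 6
Expected profit = 6 − 10 = -4 ≈ -$4.00

-$4.00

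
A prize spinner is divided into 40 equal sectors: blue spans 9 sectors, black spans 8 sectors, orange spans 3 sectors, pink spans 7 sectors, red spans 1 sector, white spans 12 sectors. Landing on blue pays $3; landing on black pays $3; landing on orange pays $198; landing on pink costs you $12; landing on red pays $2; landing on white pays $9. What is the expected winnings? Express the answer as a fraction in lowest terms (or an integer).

E[payout] = (9/40)·3 + (8/40)·3 + (3/40)·198 + (7/40)·(-12) + (1/40)·2 + (12/40)·9 = 671/40

671/40 dollars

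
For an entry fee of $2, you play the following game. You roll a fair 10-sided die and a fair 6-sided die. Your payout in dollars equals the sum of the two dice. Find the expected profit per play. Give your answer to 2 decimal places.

Distribution of the sum of the two dice: 2 w.p. 1/60, 3 w.p. 1/30, 4 w.p. 1/20, 5 w.p. 1/15, 6 w.p. 1/12, 7 w.p. 1/10, …
E[payout] = (1/60)·2 + (1/30)·3 + (1/20)·4 + (1/15)·5 + (1/12)·6 + (1/10)·7 + (1/10)·8 + (1/10)·9 + (1/10)·10 + (1/10)·11 + (1/12)·12 + (1/15)·13 + (1/20)·14 + (1/30)·15 + (1/60)·16 = 9
Expected profit = 9 − 2 = 7 ≈ $7.00

$7.00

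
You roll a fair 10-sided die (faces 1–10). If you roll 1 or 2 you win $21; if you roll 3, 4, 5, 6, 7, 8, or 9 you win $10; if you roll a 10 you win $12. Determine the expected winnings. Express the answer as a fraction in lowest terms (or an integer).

62/5 dollars

E[payout] = (7/10)·10 + (1/10)·12 + (1/5)·21 = 62/5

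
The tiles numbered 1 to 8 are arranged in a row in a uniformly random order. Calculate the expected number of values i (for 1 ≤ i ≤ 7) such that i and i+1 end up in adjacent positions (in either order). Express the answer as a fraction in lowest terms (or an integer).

7/4

For each i ∈ {1,…,7}, let Xᵢ = 1 if i and i+1 are adjacent. P(Xᵢ=1) = 2·(8−1)!/8! = 2/8.
By linearity, E[ΣXᵢ] = (7)·(2/8) = 7/4.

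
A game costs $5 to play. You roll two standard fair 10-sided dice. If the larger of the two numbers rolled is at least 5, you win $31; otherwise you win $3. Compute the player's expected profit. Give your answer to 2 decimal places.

$21.52

E[payout] = (4/25)·3 + (21/25)·31 = 663/25
Expected profit = 663/25 − 5 = 538/25 ≈ $21.52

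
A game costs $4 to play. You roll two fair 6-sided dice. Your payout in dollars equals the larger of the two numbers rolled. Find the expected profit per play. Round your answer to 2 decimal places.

Distribution of the larger of the two numbers rolled: 1 w.p. 1/36, 2 w.p. 1/12, 3 w.p. 5/36, 4 w.p. 7/36, 5 w.p. 1/4, 6 w.p. 11/36
E[payout] = (1/36)·1 + (1/12)·2 + (5/36)·3 + (7/36)·4 + (1/4)·5 + (11/36)·6 = 161/36
Expected profit = 161/36 − 4 = 17/36 ≈ $0.47

$0.47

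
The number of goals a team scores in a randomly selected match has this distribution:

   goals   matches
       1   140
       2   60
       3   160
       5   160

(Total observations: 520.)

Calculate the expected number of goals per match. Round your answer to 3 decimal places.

Total = 520, so P(goals=1) = 140/520, etc.
E[X] = (7/26)·1 + (3/26)·2 + (4/13)·3 + (4/13)·5
     = 77/26 ≈ 2.962

2.962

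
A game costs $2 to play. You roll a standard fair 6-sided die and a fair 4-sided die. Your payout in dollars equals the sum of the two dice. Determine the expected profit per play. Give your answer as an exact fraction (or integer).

$4

Distribution of the sum of the two dice: 2 w.p. 1/24, 3 w.p. 1/12, 4 w.p. 1/8, 5 w.p. 1/6, 6 w.p. 1/6, 7 w.p. 1/6, …
E[payout] = (1/24)·2 + (1/12)·3 + (1/8)·4 + (1/6)·5 + (1/6)·6 + (1/6)·7 + (1/8)·8 + (1/12)·9 + (1/24)·10 = 6
Expected profit = 6 − 2 = 4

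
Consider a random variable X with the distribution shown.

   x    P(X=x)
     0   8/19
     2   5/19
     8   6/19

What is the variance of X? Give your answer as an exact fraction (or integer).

E[X] = (8/19)·0 + (5/19)·2 + (6/19)·8 = 58/19
E[X²] = (8/19)·0 + (5/19)·4 + (6/19)·64 = 404/19
Var(X) = 404/19 − (58/19)² = 4312/361

4312/361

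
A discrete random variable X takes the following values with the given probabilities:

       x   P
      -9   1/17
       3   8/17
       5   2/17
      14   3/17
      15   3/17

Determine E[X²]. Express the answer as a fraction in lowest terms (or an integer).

E[X²] = (1/17)·81 + (8/17)·9 + (2/17)·25 + (3/17)·196 + (3/17)·225
     = 1466/17

1466/17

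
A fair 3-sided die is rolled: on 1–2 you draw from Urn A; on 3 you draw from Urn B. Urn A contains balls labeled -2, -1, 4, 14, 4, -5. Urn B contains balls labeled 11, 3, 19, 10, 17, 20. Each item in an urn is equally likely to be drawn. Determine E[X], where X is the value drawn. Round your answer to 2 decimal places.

6.00

E[X | Urn A] = (-2 − 1 + 4 + 14 + 4 − 5)/6 = 7/3
E[X | Urn B] = (11 + 3 + 19 + 10 + 17 + 20)/6 = 40/3
E[X] = (2/3)·7/3 + (1/3)·40/3 = 6 ≈ 6.00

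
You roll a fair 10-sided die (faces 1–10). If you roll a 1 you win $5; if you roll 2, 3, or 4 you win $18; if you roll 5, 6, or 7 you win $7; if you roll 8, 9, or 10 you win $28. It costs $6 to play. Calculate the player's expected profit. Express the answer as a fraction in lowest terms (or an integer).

E[payout] = (1/10)·5 + (3/10)·7 + (3/10)·18 + (3/10)·28 = 82/5
Expected profit = 82/5 − 6 = 52/5

52/5 dollars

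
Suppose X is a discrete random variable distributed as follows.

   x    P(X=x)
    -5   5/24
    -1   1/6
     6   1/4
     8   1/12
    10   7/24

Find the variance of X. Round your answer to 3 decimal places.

33.859

E[X] = (5/24)·(-5) + (1/6)·(-1) + (1/4)·6 + (1/12)·8 + (7/24)·10 = 31/8
E[X²] = (5/24)·25 + (1/6)·1 + (1/4)·36 + (1/12)·64 + (7/24)·100 = 391/8
Var(X) = 391/8 − (31/8)² = 2167/64 ≈ 33.859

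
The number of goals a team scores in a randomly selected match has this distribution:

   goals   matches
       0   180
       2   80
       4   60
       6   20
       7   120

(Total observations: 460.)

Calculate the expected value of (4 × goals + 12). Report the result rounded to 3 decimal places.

23.826

Total = 460, so P(goals=0) = 180/460, etc.
E[4x+12] = (9/23)·12 + (4/23)·20 + (3/23)·28 + (1/23)·36 + (6/23)·40
     = 548/23 ≈ 23.826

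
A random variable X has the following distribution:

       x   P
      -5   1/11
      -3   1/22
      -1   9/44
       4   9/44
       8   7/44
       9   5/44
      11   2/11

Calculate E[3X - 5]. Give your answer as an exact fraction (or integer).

E[3x-5] = (1/11)·(-20) + (1/22)·(-14) + (9/44)·(-8) + (9/44)·7 + (7/44)·19 + (5/44)·22 + (2/11)·28
     = 175/22

175/22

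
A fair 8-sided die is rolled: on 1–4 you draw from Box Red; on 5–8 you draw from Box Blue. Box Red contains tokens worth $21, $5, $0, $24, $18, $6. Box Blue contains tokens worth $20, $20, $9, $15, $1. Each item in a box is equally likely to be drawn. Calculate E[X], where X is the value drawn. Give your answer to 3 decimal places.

E[X | Box Red] = (21 + 5 + 0 + 24 + 18 + 6)/6 = 37/3
E[X | Box Blue] = (20 + 20 + 9 + 15 + 1)/5 = 13
E[X] = (1/2)·37/3 + (1/2)·13 = 38/3 ≈ 12.667

$12.667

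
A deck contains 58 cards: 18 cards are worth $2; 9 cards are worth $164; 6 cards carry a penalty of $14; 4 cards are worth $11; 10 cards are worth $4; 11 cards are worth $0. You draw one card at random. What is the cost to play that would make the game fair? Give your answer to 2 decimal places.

$26.07

E[payout] = (18/58)·2 + (9/58)·164 + (6/58)·(-14) + (4/58)·11 + (10/58)·4 + (11/58)·0 = 756/29
Fair fee = E[payout] = 756/29 ≈ $26.07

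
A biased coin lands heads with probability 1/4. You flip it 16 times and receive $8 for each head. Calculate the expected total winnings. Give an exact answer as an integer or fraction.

$32

E[#heads] = 16·1/4 = 4 (linearity over flips).
E[winnings] = 8·4 = 32.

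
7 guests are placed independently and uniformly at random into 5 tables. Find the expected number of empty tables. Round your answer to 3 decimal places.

Let Xⱼ=1 if table j is empty. P(Xⱼ=1) = ((5-1)/5)^7 = 16384/78125.
By linearity, E[#empty] = 5·16384/78125 = 16384/15625.
≈ 1.049

1.049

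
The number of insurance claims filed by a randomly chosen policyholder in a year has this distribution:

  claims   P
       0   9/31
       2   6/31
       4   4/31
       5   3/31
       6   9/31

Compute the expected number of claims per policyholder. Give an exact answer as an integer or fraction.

97/31

E[X] = (9/31)·0 + (6/31)·2 + (4/31)·4 + (3/31)·5 + (9/31)·6
     = 97/31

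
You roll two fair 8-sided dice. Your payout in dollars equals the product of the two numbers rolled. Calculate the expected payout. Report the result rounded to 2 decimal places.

$20.25

Distribution of the product of the two numbers rolled: 1 w.p. 1/64, 2 w.p. 1/32, 3 w.p. 1/32, 4 w.p. 3/64, 5 w.p. 1/32, 6 w.p. 1/16, …
E[payout] = (1/64)·1 + (1/32)·2 + (1/32)·3 + (3/64)·4 + (1/32)·5 + (1/16)·6 + (1/32)·7 + (1/16)·8 + (1/64)·9 + (1/32)·10 + (1/16)·12 + (1/32)·14 + (1/32)·15 + (3/64)·16 + (1/32)·18 + (1/32)·20 + (1/32)·21 + (1/16)·24 + (1/64)·25 + (1/32)·28 + (1/32)·30 + (1/32)·32 + (1/32)·35 + (1/64)·36 + (1/32)·40 + (1/32)·42 + (1/32)·48 + (1/64)·49 + (1/32)·56 + (1/64)·64 = 81/4
≈ $20.25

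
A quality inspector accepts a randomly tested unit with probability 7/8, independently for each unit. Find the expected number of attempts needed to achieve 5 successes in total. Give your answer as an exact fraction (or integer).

40/7

By linearity (sum of 5 independent geometric waits), E[trials] = 5/p = 5/(7/8) = 40/7.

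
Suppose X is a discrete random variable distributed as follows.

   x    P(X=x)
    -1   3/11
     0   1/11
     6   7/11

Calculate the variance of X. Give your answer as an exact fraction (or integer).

1284/121

E[X] = (3/11)·(-1) + (1/11)·0 + (7/11)·6 = 39/11
E[X²] = (3/11)·1 + (1/11)·0 + (7/11)·36 = 255/11
Var(X) = 255/11 − (39/11)² = 1284/121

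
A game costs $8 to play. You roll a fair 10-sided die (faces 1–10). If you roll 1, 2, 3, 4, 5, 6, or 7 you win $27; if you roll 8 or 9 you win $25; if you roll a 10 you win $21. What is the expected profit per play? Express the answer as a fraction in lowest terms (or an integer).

$18

E[payout] = (1/10)·21 + (1/5)·25 + (7/10)·27 = 26
Expected profit = 26 − 8 = 18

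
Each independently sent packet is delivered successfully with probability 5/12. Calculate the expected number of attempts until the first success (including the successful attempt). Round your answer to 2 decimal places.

For a geometric distribution, E[trials] = 1/p = 1/(5/12) = 12/5.
≈ 2.40

2.40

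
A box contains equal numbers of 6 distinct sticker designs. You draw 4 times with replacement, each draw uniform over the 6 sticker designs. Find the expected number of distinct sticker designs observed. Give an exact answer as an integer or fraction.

671/216

Let Xⱼ=1 if type j appears at least once. P(Xⱼ=1) = 1 − ((6−1)/6)^4 = 671/1296.
E[#distinct] = 6·671/1296 = 671/216.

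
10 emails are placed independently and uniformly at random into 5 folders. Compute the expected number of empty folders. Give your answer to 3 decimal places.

Let Xⱼ=1 if folder j is empty. P(Xⱼ=1) = ((5-1)/5)^10 = 1048576/9765625.
By linearity, E[#empty] = 5·1048576/9765625 = 1048576/1953125.
≈ 0.537

0.537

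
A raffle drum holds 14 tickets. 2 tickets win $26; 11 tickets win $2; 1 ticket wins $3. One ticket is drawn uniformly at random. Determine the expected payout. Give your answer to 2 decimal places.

E[payout] = (2/14)·26 + (11/14)·2 + (1/14)·3 = 11/2
≈ $5.50

$5.50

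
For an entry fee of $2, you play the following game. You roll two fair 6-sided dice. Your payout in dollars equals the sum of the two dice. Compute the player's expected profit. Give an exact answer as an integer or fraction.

Distribution of the sum of the two dice: 2 w.p. 1/36, 3 w.p. 1/18, 4 w.p. 1/12, 5 w.p. 1/9, 6 w.p. 5/36, 7 w.p. 1/6, …
E[payout] = (1/36)·2 + (1/18)·3 + (1/12)·4 + (1/9)·5 + (5/36)·6 + (1/6)·7 + (5/36)·8 + (1/9)·9 + (1/12)·10 + (1/18)·11 + (1/36)·12 = 7
Expected profit = 7 − 2 = 5

$5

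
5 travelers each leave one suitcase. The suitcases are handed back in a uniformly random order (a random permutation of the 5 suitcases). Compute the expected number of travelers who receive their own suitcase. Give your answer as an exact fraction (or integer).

1

Let Xᵢ = 1 if person i gets their own suitcase. For each i, P(Xᵢ=1) = 1/5.
By linearity of expectation, E[X₁+…+X_5] = 5·(1/5) = 1.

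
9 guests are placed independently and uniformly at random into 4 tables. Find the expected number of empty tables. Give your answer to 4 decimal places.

Let Xⱼ=1 if table j is empty. P(Xⱼ=1) = ((4-1)/4)^9 = 19683/262144.
By linearity, E[#empty] = 4·19683/262144 = 19683/65536.
≈ 0.3003

0.3003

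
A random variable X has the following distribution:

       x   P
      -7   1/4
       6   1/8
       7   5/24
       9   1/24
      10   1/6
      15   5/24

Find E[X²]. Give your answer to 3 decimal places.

E[X²] = (1/4)·49 + (1/8)·36 + (5/24)·49 + (1/24)·81 + (1/6)·100 + (5/24)·225
     = 751/8 ≈ 93.875

93.875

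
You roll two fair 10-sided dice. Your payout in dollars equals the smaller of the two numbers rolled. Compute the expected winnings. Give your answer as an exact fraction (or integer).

Distribution of the smaller of the two numbers rolled: 1 w.p. 19/100, 2 w.p. 17/100, 3 w.p. 3/20, 4 w.p. 13/100, 5 w.p. 11/100, 6 w.p. 9/100, …
E[payout] = (19/100)·1 + (17/100)·2 + (3/20)·3 + (13/100)·4 + (11/100)·5 + (9/100)·6 + (7/100)·7 + (1/20)·8 + (3/100)·9 + (1/100)·10 = 77/20

77/20 dollars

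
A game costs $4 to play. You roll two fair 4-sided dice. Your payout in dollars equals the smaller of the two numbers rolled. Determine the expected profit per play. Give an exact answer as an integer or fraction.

-17/8 dollars

Distribution of the smaller of the two numbers rolled: 1 w.p. 7/16, 2 w.p. 5/16, 3 w.p. 3/16, 4 w.p. 1/16
E[payout] = (7/16)·1 + (5/16)·2 + (3/16)·3 + (1/16)·4 = 15/8
Expected profit = 15/8 − 4 = -17/8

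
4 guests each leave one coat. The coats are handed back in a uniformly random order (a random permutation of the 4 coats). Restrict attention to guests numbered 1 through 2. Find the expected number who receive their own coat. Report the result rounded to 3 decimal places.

0.500

Let Xᵢ = 1 if person i gets their own coat. For each i, P(Xᵢ=1) = 1/4.
By linearity of expectation, E[X₁+…+X_2] = 2·(1/4) = 1/2.
≈ 0.500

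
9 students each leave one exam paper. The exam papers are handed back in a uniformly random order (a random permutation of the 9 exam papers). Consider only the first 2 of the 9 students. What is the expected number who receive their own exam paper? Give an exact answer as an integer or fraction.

Let Xᵢ = 1 if person i gets their own exam paper. For each i, P(Xᵢ=1) = 1/9.
By linearity of expectation, E[X₁+…+X_2] = 2·(1/9) = 2/9.

2/9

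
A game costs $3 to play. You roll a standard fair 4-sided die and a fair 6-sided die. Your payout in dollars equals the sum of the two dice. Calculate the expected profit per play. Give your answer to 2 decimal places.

$3.00

Distribution of the sum of the two dice: 2 w.p. 1/24, 3 w.p. 1/12, 4 w.p. 1/8, 5 w.p. 1/6, 6 w.p. 1/6, 7 w.p. 1/6, …
E[payout] = (1/24)·2 + (1/12)·3 + (1/8)·4 + (1/6)·5 + (1/6)·6 + (1/6)·7 + (1/8)·8 + (1/12)·9 + (1/24)·10 = 6
Expected profit = 6 − 3 = 3 ≈ $3.00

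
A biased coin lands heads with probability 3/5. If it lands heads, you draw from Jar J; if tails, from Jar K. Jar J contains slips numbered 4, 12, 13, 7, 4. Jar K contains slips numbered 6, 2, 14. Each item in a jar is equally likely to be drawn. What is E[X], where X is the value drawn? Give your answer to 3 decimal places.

E[X | Jar J] = (4 + 12 + 13 + 7 + 4)/5 = 8
E[X | Jar K] = (6 + 2 + 14)/3 = 22/3
E[X] = (3/5)·8 + (2/5)·22/3 = 116/15 ≈ 7.733

7.733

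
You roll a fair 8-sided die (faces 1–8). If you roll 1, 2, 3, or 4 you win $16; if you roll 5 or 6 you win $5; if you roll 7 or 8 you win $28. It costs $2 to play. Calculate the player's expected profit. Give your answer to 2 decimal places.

$14.25

E[payout] = (1/4)·5 + (1/2)·16 + (1/4)·28 = 65/4
Expected profit = 65/4 − 2 = 57/4 ≈ $14.25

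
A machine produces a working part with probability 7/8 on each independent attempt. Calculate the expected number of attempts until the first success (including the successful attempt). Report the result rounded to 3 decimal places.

For a geometric distribution, E[trials] = 1/p = 1/(7/8) = 8/7.
≈ 1.143

1.143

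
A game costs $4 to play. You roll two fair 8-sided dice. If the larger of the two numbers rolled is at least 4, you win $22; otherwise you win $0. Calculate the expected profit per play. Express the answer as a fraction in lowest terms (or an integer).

E[payout] = (9/64)·0 + (55/64)·22 = 605/32
Expected profit = 605/32 − 4 = 477/32

477/32 dollars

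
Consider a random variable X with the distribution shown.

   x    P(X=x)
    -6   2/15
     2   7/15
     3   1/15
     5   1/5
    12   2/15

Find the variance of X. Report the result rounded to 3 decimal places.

E[X] = (2/15)·(-6) + (7/15)·2 + (1/15)·3 + (1/5)·5 + (2/15)·12 = 44/15
E[X²] = (2/15)·36 + (7/15)·4 + (1/15)·9 + (1/5)·25 + (2/15)·144 = 472/15
Var(X) = 472/15 − (44/15)² = 5144/225 ≈ 22.862

22.862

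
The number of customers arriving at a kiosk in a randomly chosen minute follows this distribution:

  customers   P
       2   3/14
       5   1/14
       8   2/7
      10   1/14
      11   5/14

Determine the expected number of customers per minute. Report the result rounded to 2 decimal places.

7.71

E[X] = (3/14)·2 + (1/14)·5 + (2/7)·8 + (1/14)·10 + (5/14)·11
     = 54/7 ≈ 7.71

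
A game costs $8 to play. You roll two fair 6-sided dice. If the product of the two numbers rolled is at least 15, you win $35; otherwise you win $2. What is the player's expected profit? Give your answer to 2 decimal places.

$5.92

E[payout] = (23/36)·2 + (13/36)·35 = 167/12
Expected profit = 167/12 − 8 = 71/12 ≈ $5.92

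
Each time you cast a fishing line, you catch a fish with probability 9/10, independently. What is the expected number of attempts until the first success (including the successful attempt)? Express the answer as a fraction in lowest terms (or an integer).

10/9

For a geometric distribution, E[trials] = 1/p = 1/(9/10) = 10/9.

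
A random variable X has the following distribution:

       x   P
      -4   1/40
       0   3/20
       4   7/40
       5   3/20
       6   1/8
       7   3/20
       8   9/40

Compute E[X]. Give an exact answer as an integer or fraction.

99/20

E[X] = (1/40)·(-4) + (3/20)·0 + (7/40)·4 + (3/20)·5 + (1/8)·6 + (3/20)·7 + (9/40)·8
     = 99/20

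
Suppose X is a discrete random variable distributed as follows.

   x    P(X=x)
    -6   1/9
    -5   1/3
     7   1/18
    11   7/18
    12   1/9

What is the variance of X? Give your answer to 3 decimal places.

64.667

E[X] = (1/9)·(-6) + (1/3)·(-5) + (1/18)·7 + (7/18)·11 + (1/9)·12 = 11/3
E[X²] = (1/9)·36 + (1/3)·25 + (1/18)·49 + (7/18)·121 + (1/9)·144 = 703/9
Var(X) = 703/9 − (11/3)² = 194/3 ≈ 64.667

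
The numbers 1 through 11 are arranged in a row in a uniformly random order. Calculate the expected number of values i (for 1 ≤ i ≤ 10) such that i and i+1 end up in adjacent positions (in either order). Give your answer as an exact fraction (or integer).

For each i ∈ {1,…,10}, let Xᵢ = 1 if i and i+1 are adjacent. P(Xᵢ=1) = 2·(11−1)!/11! = 2/11.
By linearity, E[ΣXᵢ] = (10)·(2/11) = 20/11.

20/11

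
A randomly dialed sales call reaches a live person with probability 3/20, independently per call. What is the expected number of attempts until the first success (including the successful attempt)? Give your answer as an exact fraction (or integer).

20/3

For a geometric distribution, E[trials] = 1/p = 1/(3/20) = 20/3.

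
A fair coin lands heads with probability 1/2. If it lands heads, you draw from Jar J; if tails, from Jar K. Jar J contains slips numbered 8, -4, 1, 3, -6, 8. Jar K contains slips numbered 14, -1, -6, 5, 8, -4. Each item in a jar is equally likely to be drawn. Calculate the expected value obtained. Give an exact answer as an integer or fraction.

13/6

E[X | Jar J] = (8 − 4 + 1 + 3 − 6 + 8)/6 = 5/3
E[X | Jar K] = (14 − 1 − 6 + 5 + 8 − 4)/6 = 8/3
E[X] = (1/2)·5/3 + (1/2)·8/3 = 13/6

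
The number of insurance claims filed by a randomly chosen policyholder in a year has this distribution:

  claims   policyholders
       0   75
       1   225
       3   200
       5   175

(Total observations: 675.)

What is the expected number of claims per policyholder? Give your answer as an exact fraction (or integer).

68/27

Total = 675, so P(claims=0) = 75/675, etc.
E[X] = (1/9)·0 + (1/3)·1 + (8/27)·3 + (7/27)·5
     = 68/27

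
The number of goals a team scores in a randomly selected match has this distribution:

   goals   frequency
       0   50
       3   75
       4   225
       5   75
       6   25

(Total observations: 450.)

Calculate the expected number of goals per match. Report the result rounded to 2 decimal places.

Total = 450, so P(goals=0) = 50/450, etc.
E[X] = (1/9)·0 + (1/6)·3 + (1/2)·4 + (1/6)·5 + (1/18)·6
     = 11/3 ≈ 3.67

3.67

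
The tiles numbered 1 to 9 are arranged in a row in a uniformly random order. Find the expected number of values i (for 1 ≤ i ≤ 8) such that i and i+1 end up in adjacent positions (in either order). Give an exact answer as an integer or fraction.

For each i ∈ {1,…,8}, let Xᵢ = 1 if i and i+1 are adjacent. P(Xᵢ=1) = 2·(9−1)!/9! = 2/9.
By linearity, E[ΣXᵢ] = (8)·(2/9) = 16/9.

16/9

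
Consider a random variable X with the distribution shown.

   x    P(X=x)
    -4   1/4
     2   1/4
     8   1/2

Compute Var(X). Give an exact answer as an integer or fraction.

99/4

E[X] = (1/4)·(-4) + (1/4)·2 + (1/2)·8 = 7/2
E[X²] = (1/4)·16 + (1/4)·4 + (1/2)·64 = 37
Var(X) = 37 − (7/2)² = 99/4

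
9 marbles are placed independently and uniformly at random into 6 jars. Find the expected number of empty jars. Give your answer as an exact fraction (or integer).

1953125/1679616

Let Xⱼ=1 if jar j is empty. P(Xⱼ=1) = ((6-1)/6)^9 = 1953125/10077696.
By linearity, E[#empty] = 6·1953125/10077696 = 1953125/1679616.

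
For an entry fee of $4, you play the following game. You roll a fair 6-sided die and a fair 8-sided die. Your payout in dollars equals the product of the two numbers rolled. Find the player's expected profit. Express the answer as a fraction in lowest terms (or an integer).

Distribution of the product of the two numbers rolled: 1 w.p. 1/48, 2 w.p. 1/24, 3 w.p. 1/24, 4 w.p. 1/16, 5 w.p. 1/24, 6 w.p. 1/12, …
E[payout] = (1/48)·1 + (1/24)·2 + (1/24)·3 + (1/16)·4 + (1/24)·5 + (1/12)·6 + (1/48)·7 + (1/16)·8 + (1/48)·9 + (1/24)·10 + (1/12)·12 + (1/48)·14 + (1/24)·15 + (1/24)·16 + (1/24)·18 + (1/24)·20 + (1/48)·21 + (1/16)·24 + (1/48)·25 + (1/48)·28 + (1/24)·30 + (1/48)·32 + (1/48)·35 + (1/48)·36 + (1/48)·40 + (1/48)·42 + (1/48)·48 = 63/4
Expected profit = 63/4 − 4 = 47/4

47/4 dollars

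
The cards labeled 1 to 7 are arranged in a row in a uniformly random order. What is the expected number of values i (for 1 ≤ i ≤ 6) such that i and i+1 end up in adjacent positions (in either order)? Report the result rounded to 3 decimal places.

1.714

For each i ∈ {1,…,6}, let Xᵢ = 1 if i and i+1 are adjacent. P(Xᵢ=1) = 2·(7−1)!/7! = 2/7.
By linearity, E[ΣXᵢ] = (6)·(2/7) = 12/7.
≈ 1.714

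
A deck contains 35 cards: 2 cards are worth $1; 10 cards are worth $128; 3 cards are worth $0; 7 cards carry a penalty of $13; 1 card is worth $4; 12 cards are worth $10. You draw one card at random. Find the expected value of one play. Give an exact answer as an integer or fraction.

263/7 dollars

E[payout] = (2/35)·1 + (10/35)·128 + (3/35)·0 + (7/35)·(-13) + (1/35)·4 + (12/35)·10 = 263/7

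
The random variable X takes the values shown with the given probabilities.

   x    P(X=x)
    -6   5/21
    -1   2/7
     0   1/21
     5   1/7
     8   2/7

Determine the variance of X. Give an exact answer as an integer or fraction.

1424/49

E[X] = (5/21)·(-6) + (2/7)·(-1) + (1/21)·0 + (1/7)·5 + (2/7)·8 = 9/7
E[X²] = (5/21)·36 + (2/7)·1 + (1/21)·0 + (1/7)·25 + (2/7)·64 = 215/7
Var(X) = 215/7 − (9/7)² = 1424/49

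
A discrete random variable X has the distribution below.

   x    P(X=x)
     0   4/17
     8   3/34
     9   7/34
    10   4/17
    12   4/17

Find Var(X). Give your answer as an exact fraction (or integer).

23005/1156

E[X] = (4/17)·0 + (3/34)·8 + (7/34)·9 + (4/17)·10 + (4/17)·12 = 263/34
E[X²] = (4/17)·0 + (3/34)·64 + (7/34)·81 + (4/17)·100 + (4/17)·144 = 2711/34
Var(X) = 2711/34 − (263/34)² = 23005/1156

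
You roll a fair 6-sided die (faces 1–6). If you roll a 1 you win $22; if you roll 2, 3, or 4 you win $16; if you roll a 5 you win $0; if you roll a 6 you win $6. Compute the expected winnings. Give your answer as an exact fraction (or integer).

E[payout] = (1/6)·0 + (1/6)·6 + (1/2)·16 + (1/6)·22 = 38/3

38/3 dollars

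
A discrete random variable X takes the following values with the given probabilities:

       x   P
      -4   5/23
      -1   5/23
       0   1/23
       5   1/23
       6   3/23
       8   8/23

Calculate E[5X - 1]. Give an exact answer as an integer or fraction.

287/23

E[5x-1] = (5/23)·(-21) + (5/23)·(-6) + (1/23)·(-1) + (1/23)·24 + (3/23)·29 + (8/23)·39
     = 287/23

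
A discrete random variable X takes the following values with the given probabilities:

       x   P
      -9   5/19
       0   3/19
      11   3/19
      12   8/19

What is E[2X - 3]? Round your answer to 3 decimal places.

E[2x-3] = (5/19)·(-21) + (3/19)·(-3) + (3/19)·19 + (8/19)·21
     = 111/19 ≈ 5.842

5.842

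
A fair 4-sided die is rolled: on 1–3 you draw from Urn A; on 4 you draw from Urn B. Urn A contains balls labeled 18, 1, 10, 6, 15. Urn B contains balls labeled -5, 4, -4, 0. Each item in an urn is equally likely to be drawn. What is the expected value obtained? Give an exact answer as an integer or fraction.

E[X | Urn A] = (18 + 1 + 10 + 6 + 15)/5 = 10
E[X | Urn B] = (-5 + 4 − 4 + 0)/4 = -5/4
E[X] = (3/4)·10 + (1/4)·(-5/4) = 115/16

115/16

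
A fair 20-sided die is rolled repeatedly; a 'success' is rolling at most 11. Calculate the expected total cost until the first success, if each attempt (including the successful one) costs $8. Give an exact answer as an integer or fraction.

160/11 dollars

E[#attempts] = 1/p = 20/11; E[cost] = 8·20/11 = 160/11.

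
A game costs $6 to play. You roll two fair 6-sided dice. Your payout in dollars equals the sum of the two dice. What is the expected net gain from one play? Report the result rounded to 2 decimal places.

$1.00

Distribution of the sum of the two dice: 2 w.p. 1/36, 3 w.p. 1/18, 4 w.p. 1/12, 5 w.p. 1/9, 6 w.p. 5/36, 7 w.p. 1/6, …
E[payout] = (1/36)·2 + (1/18)·3 + (1/12)·4 + (1/9)·5 + (5/36)·6 + (1/6)·7 + (5/36)·8 + (1/9)·9 + (1/12)·10 + (1/18)·11 + (1/36)·12 = 7
Expected profit = 7 − 6 = 1 ≈ $1.00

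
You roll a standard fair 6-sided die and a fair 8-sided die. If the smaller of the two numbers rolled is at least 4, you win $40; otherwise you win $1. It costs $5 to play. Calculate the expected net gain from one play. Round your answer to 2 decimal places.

$8.19

E[payout] = (11/16)·1 + (5/16)·40 = 211/16
Expected profit = 211/16 − 5 = 131/16 ≈ $8.19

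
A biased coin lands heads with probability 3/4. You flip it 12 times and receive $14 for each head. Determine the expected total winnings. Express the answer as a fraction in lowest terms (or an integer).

$126

E[#heads] = 12·3/4 = 9 (linearity over flips).
E[winnings] = 14·9 = 126.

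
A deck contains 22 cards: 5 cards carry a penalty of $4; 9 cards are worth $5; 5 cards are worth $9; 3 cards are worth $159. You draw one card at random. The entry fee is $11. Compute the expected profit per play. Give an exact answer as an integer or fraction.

E[payout] = (5/22)·(-4) + (9/22)·5 + (5/22)·9 + (3/22)·159 = 547/22
Expected profit = 547/22 − 11 = 305/22

305/22 dollars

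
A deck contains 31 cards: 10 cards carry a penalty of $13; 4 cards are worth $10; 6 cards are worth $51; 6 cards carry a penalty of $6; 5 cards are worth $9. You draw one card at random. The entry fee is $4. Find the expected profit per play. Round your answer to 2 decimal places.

$3.26

E[payout] = (10/31)·(-13) + (4/31)·10 + (6/31)·51 + (6/31)·(-6) + (5/31)·9 = 225/31
Expected profit = 225/31 − 4 = 101/31 ≈ $3.26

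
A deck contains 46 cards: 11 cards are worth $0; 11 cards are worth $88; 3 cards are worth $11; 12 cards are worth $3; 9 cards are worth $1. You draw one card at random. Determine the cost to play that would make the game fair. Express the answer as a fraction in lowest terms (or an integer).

E[payout] = (11/46)·0 + (11/46)·88 + (3/46)·11 + (12/46)·3 + (9/46)·1 = 523/23
Fair fee = E[payout] = 523/23

523/23 dollars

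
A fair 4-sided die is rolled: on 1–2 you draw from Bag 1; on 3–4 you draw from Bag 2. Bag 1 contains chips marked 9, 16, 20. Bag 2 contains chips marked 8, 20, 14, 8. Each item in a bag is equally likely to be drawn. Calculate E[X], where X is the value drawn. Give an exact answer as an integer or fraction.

55/4

E[X | Bag 1] = (9 + 16 + 20)/3 = 15
E[X | Bag 2] = (8 + 20 + 14 + 8)/4 = 25/2
E[X] = (1/2)·15 + (1/2)·25/2 = 55/4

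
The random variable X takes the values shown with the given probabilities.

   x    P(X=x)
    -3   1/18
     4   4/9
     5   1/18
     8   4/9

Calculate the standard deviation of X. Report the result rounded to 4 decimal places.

2.7933

E[X] = 49/9, E[X²] = 337/9
Var(X) = E[X²] − (E[X])² = 337/9 − 2401/81 = 632/81
SD(X) = √(632/81) ≈ 2.7933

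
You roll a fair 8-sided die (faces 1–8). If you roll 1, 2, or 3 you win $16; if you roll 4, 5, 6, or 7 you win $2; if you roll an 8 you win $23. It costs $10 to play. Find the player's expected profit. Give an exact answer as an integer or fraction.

-1/8 dollars

E[payout] = (1/2)·2 + (3/8)·16 + (1/8)·23 = 79/8
Expected profit = 79/8 − 10 = -1/8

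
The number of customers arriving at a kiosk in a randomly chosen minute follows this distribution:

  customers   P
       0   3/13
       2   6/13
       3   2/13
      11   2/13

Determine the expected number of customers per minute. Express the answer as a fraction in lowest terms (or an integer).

E[X] = (3/13)·0 + (6/13)·2 + (2/13)·3 + (2/13)·11
     = 40/13

40/13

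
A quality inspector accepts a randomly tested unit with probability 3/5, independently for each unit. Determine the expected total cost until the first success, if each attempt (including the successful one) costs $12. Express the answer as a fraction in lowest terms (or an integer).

$20

E[#attempts] = 1/p = 5/3; E[cost] = 12·5/3 = 20.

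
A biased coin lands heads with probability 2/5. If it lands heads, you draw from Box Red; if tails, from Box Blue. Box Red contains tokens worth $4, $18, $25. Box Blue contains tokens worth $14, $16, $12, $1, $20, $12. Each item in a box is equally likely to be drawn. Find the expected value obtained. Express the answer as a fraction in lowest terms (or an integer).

E[X | Box Red] = (4 + 18 + 25)/3 = 47/3
E[X | Box Blue] = (14 + 16 + 12 + 1 + 20 + 12)/6 = 25/2
E[X] = (2/5)·47/3 + (3/5)·25/2 = 413/30

413/30 dollars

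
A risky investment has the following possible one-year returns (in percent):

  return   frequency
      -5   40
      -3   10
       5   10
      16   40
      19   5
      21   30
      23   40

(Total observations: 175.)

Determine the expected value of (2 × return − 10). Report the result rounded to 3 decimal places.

14.057

Total = 175, so P(return=-5) = 40/175, etc.
E[2x-10] = (8/35)·(-20) + (2/35)·(-16) + (2/35)·0 + (8/35)·22 + (1/35)·28 + (6/35)·32 + (8/35)·36
     = 492/35 ≈ 14.057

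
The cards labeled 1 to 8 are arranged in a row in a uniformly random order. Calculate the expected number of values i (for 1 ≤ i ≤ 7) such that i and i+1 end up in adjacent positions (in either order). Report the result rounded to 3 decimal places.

1.750

For each i ∈ {1,…,7}, let Xᵢ = 1 if i and i+1 are adjacent. P(Xᵢ=1) = 2·(8−1)!/8! = 2/8.
By linearity, E[ΣXᵢ] = (7)·(2/8) = 7/4.
≈ 1.750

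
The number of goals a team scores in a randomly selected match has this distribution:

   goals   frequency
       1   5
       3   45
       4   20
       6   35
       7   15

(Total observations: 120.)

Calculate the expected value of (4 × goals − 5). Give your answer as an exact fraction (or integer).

Total = 120, so P(goals=1) = 5/120, etc.
E[4x-5] = (1/24)·(-1) + (3/8)·7 + (1/6)·11 + (7/24)·19 + (1/8)·23
     = 77/6

77/6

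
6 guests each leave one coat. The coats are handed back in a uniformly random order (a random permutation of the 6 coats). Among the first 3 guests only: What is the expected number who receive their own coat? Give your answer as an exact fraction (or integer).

Let Xᵢ = 1 if person i gets their own coat. For each i, P(Xᵢ=1) = 1/6.
By linearity of expectation, E[X₁+…+X_3] = 3·(1/6) = 1/2.

1/2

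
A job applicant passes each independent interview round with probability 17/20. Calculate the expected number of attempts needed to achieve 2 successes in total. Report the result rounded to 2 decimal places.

By linearity (sum of 2 independent geometric waits), E[trials] = 2/p = 2/(17/20) = 40/17.
≈ 2.35

2.35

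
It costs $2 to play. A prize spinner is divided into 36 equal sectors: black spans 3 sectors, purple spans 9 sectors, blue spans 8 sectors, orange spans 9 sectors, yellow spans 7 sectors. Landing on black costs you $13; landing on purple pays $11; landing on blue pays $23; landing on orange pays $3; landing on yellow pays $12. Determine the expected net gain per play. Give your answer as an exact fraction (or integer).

283/36 dollars

E[payout] = (3/36)·(-13) + (9/36)·11 + (8/36)·23 + (9/36)·3 + (7/36)·12 = 355/36
Expected profit = 355/36 − 2 = 283/36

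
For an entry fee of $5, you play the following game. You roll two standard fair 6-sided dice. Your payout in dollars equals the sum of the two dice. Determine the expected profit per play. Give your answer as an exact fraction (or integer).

Distribution of the sum of the two dice: 2 w.p. 1/36, 3 w.p. 1/18, 4 w.p. 1/12, 5 w.p. 1/9, 6 w.p. 5/36, 7 w.p. 1/6, …
E[payout] = (1/36)·2 + (1/18)·3 + (1/12)·4 + (1/9)·5 + (5/36)·6 + (1/6)·7 + (5/36)·8 + (1/9)·9 + (1/12)·10 + (1/18)·11 + (1/36)·12 = 7
Expected profit = 7 − 5 = 2

$2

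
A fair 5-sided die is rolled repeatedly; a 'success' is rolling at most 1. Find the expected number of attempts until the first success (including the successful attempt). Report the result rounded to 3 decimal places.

5.000

For a geometric distribution, E[trials] = 1/p = 1/(1/5) = 5.
≈ 5.000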